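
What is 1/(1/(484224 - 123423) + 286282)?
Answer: 360801/103290831883 ≈ 3.4931e-6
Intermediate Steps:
1/(1/(484224 - 123423) + 286282) = 1/(1/360801 + 286282) = 1/(103290831883/360801) = 360801/103290831883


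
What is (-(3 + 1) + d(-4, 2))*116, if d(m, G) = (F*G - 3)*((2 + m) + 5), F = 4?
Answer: 1276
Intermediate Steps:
d(m, G) = (-3 + 4*G)*(7 + m) (d(m, G) = (4*G - 3)*((2 + m) + 5) = (-3 + 4*G)*(7 + m))
(-(3 + 1) + d(-4, 2))*116 = (-(3 + 1) + (-21 - 3*(-4) + 28*2 + 4*2*(-4)))*116 = (-1*4 + (-21 + 12 + 56 - 32))*116 = (-4 + 15)*116 = 11*116 = 1276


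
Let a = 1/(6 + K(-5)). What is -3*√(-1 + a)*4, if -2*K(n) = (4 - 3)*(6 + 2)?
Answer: -6*I*√2 ≈ -8.4853*I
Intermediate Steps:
K(n) = -4 (K(n) = -(4 - 3)*(6 + 2)/2 = -8/2 = -½*8 = -4)
a = ½ (a = 1/(6 - 4) = 1/2 = ½ ≈ 0.50000)
-3*√(-1 + a)*4 = -3*√(-1 + ½)*4 = -3*I*√2/2*4 = -6*I*√2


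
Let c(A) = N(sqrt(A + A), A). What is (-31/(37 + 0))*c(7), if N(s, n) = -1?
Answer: 31/37 ≈ 0.83784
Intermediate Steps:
c(A) = -1
(-31/(37 + 0))*c(7) = (-31/(37 + 0))*(-1) = (-31/37)*(-1) = ((1/37)*(-31))*(-1) = -31/37*(-1) = 31/37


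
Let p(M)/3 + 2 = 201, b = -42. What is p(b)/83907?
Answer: 199/27969 ≈ 0.0071150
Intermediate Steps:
p(M) = 597 (p(M) = -6 + 3*201 = -6 + 603 = 597)
p(b)/83907 = 597/83907 = 597*(1/83907) = 199/27969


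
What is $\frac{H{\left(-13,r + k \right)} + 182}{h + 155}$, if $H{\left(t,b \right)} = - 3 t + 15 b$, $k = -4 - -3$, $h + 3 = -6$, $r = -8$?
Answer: $\frac{43}{73} \approx 0.58904$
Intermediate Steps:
$h = -9$ ($h = -3 - 6 = -9$)
$k = -1$ ($k = -4 + 3 = -1$)
$\frac{H{\left(-13,r + k \right)} + 182}{h + 155} = \frac{\left(\left(-3\right) \left(-13\right) + 15 \left(-8 - 1\right)\right) + 182}{-9 + 155} = \frac{\left(39 + 15 \left(-9\right)\right) + 182}{146} = \left(\left(39 - 135\right) + 182\right) \frac{1}{146} = \left(-96 + 182\right) \frac{1}{146} = 86 \cdot \frac{1}{146} = \frac{43}{73}$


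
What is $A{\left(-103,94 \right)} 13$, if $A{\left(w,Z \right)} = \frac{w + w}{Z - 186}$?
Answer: $\frac{1339}{46} \approx 29.109$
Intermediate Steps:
$A{\left(w,Z \right)} = \frac{2 w}{-186 + Z}$
$A{\left(-103,94 \right)} 13 = 2 \left(-103\right) \frac{1}{-186 + 94} \cdot 13 = 2 \left(-103\right) \frac{1}{-92} \cdot 13 = 2 \left(-103\right) \left(- \frac{1}{92}\right) 13 = \frac{103}{46} \cdot 13 = \frac{1339}{46}$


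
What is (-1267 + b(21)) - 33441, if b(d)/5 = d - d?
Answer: -34708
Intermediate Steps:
b(d) = 0 (b(d) = 5*(d - d) = 5*0 = 0)
(-1267 + b(21)) - 33441 = (-1267 + 0) - 33441 = -1267 - 33441 = -34708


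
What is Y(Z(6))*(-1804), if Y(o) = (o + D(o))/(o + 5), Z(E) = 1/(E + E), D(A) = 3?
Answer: -66748/61 ≈ -1094.2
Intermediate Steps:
Z(E) = 1/(2*E)
Y(o) = (3 + o)/(5 + o) (Y(o) = (o + 3)/(o + 5) = (3 + o)/(5 + o))
Y(Z(6))*(-1804) = ((3 + (½)/6)/(5 + (½)/6))*(-1804) = ((3 + (½)*(⅙))/(5 + (½)*(⅙)))*(-1804) = ((3 + 1/12)/(5 + 1/12))*(-1804) = ((37/12)/(61/12))*(-1804) = ((12/61)*(37/12))*(-1804) = (37/61)*(-1804) = -66748/61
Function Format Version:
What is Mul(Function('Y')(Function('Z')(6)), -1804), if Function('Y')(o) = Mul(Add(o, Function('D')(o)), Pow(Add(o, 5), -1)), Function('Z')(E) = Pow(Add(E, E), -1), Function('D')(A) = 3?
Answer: Rational(-66748, 61) ≈ -1094.2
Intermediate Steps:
Function('Z')(E) = Mul(Rational(1, 2), Pow(E, -1)) (Function('Z')(E) = Pow(Mul(2, E), -1) = Mul(Rational(1, 2), Pow(E, -1)))
Function('Y')(o) = Mul(Pow(Add(5, o), -1), Add(3, o)) (Function('Y')(o) = Mul(Add(o, 3), Pow(Add(o, 5), -1)) = Mul(Add(3, o), Pow(Add(5, o), -1)) = Mul(Pow(Add(5, o), -1), Add(3, o)))
Mul(Function('Y')(Function('Z')(6)), -1804) = Mul(Mul(Pow(Add(5, Mul(Rational(1, 2), Pow(6, -1))), -1), Add(3, Mul(Rational(1, 2), Pow(6, -1)))), -1804) = Mul(Mul(Pow(Add(5, Mul(Rational(1, 2), Rational(1, 6))), -1), Add(3, Mul(Rational(1, 2), Rational(1, 6)))), -1804) = Mul(Mul(Pow(Add(5, Rational(1, 12)), -1), Add(3, Rational(1, 12))), -1804) = Mul(Mul(Pow(Rational(61, 12), -1), Rational(37, 12)), -1804) = Mul(Mul(Rational(12, 61), Rational(37, 12)), -1804) = Mul(Rational(37, 61), -1804) = Rational(-66748, 61)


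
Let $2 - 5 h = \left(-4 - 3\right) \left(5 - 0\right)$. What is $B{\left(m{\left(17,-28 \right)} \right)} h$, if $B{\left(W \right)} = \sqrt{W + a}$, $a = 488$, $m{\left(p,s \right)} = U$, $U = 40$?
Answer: $\frac{148 \sqrt{33}}{5} \approx 170.04$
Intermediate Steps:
$m{\left(p,s \right)} = 40$
$h = \frac{37}{5}$ ($h = \frac{2}{5} - \frac{\left(-4 - 3\right) \left(5 - 0\right)}{5} = \frac{2}{5} - \frac{\left(-7\right) \left(5 + \left(-1 + 1\right)\right)}{5} = \frac{2}{5} - \frac{\left(-7\right) \left(5 + 0\right)}{5} = \frac{2}{5} - \frac{\left(-7\right) 5}{5} = \frac{2}{5} - -7 = \frac{2}{5} + 7 = \frac{37}{5} \approx 7.4$)
$B{\left(W \right)} = \sqrt{488 + W}$ ($B{\left(W \right)} = \sqrt{W + 488} = \sqrt{488 + W}$)
$B{\left(m{\left(17,-28 \right)} \right)} h = \sqrt{488 + 40} \cdot \frac{37}{5} = \sqrt{528} \cdot \frac{37}{5} = 4 \sqrt{33} \cdot \frac{37}{5} = \frac{148 \sqrt{33}}{5}$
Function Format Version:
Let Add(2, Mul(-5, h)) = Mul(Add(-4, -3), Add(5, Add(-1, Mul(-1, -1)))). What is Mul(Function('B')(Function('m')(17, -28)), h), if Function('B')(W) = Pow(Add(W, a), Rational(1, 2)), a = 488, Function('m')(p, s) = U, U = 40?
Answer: Mul(Rational(148, 5), Pow(33, Rational(1, 2))) ≈ 170.04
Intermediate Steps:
Function('m')(p, s) = 40
h = Rational(37, 5) (h = Add(Rational(2, 5), Mul(Rational(-1, 5), Mul(Add(-4, -3), Add(5, Add(-1, Mul(-1, -1)))))) = Add(Rational(2, 5), Mul(Rational(-1, 5), Mul(-7, Add(5, Add(-1, 1))))) = Add(Rational(2, 5), Mul(Rational(-1, 5), Mul(-7, Add(5, 0)))) = Add(Rational(2, 5), Mul(Rational(-1, 5), Mul(-7, 5))) = Add(Rational(2, 5), Mul(Rational(-1, 5), -35)) = Add(Rational(2, 5), 7) = Rational(37, 5) ≈ 7.4000)
Function('B')(W) = Pow(Add(488, W), Rational(1, 2)) (Function('B')(W) = Pow(Add(W, 488), Rational(1, 2)) = Pow(Add(488, W), Rational(1, 2)))
Mul(Function('B')(Function('m')(17, -28)), h) = Mul(Pow(Add(488, 40), Rational(1, 2)), Rational(37, 5)) = Mul(Pow(528, Rational(1, 2)), Rational(37, 5)) = Mul(Mul(4, Pow(33, Rational(1, 2))), Rational(37, 5)) = Mul(Rational(148, 5), Pow(33, Rational(1, 2)))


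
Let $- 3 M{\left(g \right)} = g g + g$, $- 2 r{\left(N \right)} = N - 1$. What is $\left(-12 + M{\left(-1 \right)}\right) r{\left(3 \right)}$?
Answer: $12$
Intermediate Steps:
$r{\left(N \right)} = \frac{1}{2} - \frac{N}{2}$ ($r{\left(N \right)} = - \frac{N - 1}{2} = - \frac{-1 + N}{2} = \frac{1}{2} - \frac{N}{2}$)
$M{\left(g \right)} = - \frac{g}{3} - \frac{g^{2}}{3}$ ($M{\left(g \right)} = - \frac{g g + g}{3} = - \frac{g^{2} + g}{3} = - \frac{g + g^{2}}{3} = - \frac{g}{3} - \frac{g^{2}}{3}$)
$\left(-12 + M{\left(-1 \right)}\right) r{\left(3 \right)} = \left(-12 - - \frac{1 - 1}{3}\right) \left(\frac{1}{2} - \frac{3}{2}\right) = \left(-12 - \left(- \frac{1}{3}\right) 0\right) \left(\frac{1}{2} - \frac{3}{2}\right) = \left(-12 + 0\right) \left(-1\right) = \left(-12\right) \left(-1\right) = 12$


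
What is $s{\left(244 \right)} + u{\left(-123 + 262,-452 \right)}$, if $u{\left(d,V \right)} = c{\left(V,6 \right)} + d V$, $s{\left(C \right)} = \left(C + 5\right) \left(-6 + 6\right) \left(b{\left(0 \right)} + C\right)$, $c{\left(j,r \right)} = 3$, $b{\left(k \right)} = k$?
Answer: $-62825$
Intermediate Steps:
$s{\left(C \right)} = 0$ ($s{\left(C \right)} = \left(C + 5\right) \left(-6 + 6\right) \left(0 + C\right) = \left(5 + C\right) 0 C = 0 C = 0$)
$u{\left(d,V \right)} = 3 + V d$ ($u{\left(d,V \right)} = 3 + d V = 3 + V d$)
$s{\left(244 \right)} + u{\left(-123 + 262,-452 \right)} = 0 + \left(3 - 452 \left(-123 + 262\right)\right) = 0 + \left(3 - 62828\right) = 0 - 62825 = -62825$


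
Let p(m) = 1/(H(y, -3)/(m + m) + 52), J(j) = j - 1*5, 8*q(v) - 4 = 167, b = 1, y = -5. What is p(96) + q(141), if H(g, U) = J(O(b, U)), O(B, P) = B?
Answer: 427029/19960 ≈ 21.394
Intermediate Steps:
q(v) = 171/8 (q(v) = ½ + (⅛)*167 = ½ + 167/8 = 171/8)
J(j) = -5 + j (J(j) = j - 5 = -5 + j)
H(g, U) = -4 (H(g, U) = -5 + 1 = -4)
p(m) = 1/(52 - 2/m) (p(m) = 1/(-4/(m + m) + 52) = 1/(-4*1/(2*m) + 52) = 1/(-2/m + 52) = 1/(52 - 2/m))
p(96) + q(141) = (½)*96/(-1 + 26*96) + 171/8 = (½)*96/(-1 + 2496) + 171/8 = (½)*96/2495 + 171/8 = (½)*96*(1/2495) + 171/8 = 48/2495 + 171/8 = 427029/19960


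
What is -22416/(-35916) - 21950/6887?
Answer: -52831434/20612791 ≈ -2.5630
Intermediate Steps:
-22416/(-35916) - 21950/6887 = -22416*(-1/35916) - 21950*1/6887 = 1868/2993 - 21950/6887 = -52831434/20612791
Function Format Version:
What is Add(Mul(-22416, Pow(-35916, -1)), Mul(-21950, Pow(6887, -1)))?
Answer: Rational(-52831434, 20612791) ≈ -2.5630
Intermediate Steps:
Add(Mul(-22416, Pow(-35916, -1)), Mul(-21950, Pow(6887, -1))) = Add(Mul(-22416, Rational(-1, 35916)), Mul(-21950, Rational(1, 6887))) = Add(Rational(1868, 2993), Rational(-21950, 6887)) = Rational(-52831434, 20612791)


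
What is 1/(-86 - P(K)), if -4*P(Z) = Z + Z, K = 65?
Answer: -2/107 ≈ -0.018692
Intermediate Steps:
P(Z) = -Z/2 (P(Z) = -(Z + Z)/4 = -Z/2)
1/(-86 - P(K)) = 1/(-86 - (-1)*65/2) = 1/(-86 - 1*(-65/2)) = 1/(-86 + 65/2) = 1/(-107/2) = -2/107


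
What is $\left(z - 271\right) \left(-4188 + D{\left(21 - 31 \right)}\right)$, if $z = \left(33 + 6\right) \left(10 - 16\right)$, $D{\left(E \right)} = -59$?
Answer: $2144735$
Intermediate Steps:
$z = -234$ ($z = 39 \left(-6\right) = -234$)
$\left(z - 271\right) \left(-4188 + D{\left(21 - 31 \right)}\right) = \left(-234 - 271\right) \left(-4188 - 59\right) = \left(-505\right) \left(-4247\right) = 2144735$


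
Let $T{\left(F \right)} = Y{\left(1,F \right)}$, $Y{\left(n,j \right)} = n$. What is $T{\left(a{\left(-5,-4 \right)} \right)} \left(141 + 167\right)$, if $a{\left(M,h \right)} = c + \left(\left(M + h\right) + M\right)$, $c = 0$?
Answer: $308$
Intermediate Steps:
$a{\left(M,h \right)} = h + 2 M$ ($a{\left(M,h \right)} = 0 + \left(\left(M + h\right) + M\right) = 0 + \left(h + 2 M\right) = h + 2 M$)
$T{\left(F \right)} = 1$
$T{\left(a{\left(-5,-4 \right)} \right)} \left(141 + 167\right) = 1 \left(141 + 167\right) = 1 \cdot 308 = 308$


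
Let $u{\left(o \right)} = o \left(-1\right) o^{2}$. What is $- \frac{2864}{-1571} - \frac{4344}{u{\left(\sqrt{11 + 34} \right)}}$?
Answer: $\frac{2864}{1571} + \frac{1448 \sqrt{5}}{225} \approx 16.213$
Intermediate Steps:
$u{\left(o \right)} = - o^{3}$ ($u{\left(o \right)} = - o o^{2} = - o^{3}$)
$- \frac{2864}{-1571} - \frac{4344}{u{\left(\sqrt{11 + 34} \right)}} = - \frac{2864}{-1571} - \frac{4344}{\left(-1\right) \left(\sqrt{11 + 34}\right)^{3}} = \left(-2864\right) \left(- \frac{1}{1571}\right) - \frac{4344}{\left(-1\right) \left(\sqrt{45}\right)^{3}} = \frac{2864}{1571} - \frac{4344}{\left(-1\right) \left(3 \sqrt{5}\right)^{3}} = \frac{2864}{1571} - \frac{4344}{\left(-1\right) 135 \sqrt{5}} = \frac{2864}{1571} - \frac{4344}{\left(-135\right) \sqrt{5}} = \frac{2864}{1571} - 4344 \left(- \frac{\sqrt{5}}{675}\right) = \frac{2864}{1571} + \frac{1448 \sqrt{5}}{225}$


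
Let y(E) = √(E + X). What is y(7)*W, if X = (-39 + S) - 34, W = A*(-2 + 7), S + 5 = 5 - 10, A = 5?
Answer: 50*I*√19 ≈ 217.94*I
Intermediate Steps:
S = -10 (S = -5 + (5 - 10) = -5 - 5 = -10)
W = 25 (W = 5*(-2 + 7) = 5*5 = 25)
X = -83 (X = (-39 - 10) - 34 = -49 - 34 = -83)
y(E) = √(-83 + E) (y(E) = √(E - 83) = √(-83 + E))
y(7)*W = √(-83 + 7)*25 = √(-76)*25 = (2*I*√19)*25 = 50*I*√19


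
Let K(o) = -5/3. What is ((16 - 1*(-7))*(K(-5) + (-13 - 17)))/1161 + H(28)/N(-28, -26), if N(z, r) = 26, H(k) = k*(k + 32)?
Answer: 2897315/45279 ≈ 63.988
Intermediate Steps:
H(k) = k*(32 + k)
K(o) = -5/3 (K(o) = -5*⅓ = -5/3)
((16 - 1*(-7))*(K(-5) + (-13 - 17)))/1161 + H(28)/N(-28, -26) = ((16 - 1*(-7))*(-5/3 + (-13 - 17)))/1161 + (28*(32 + 28))/26 = ((16 + 7)*(-5/3 - 30))*(1/1161) + (28*60)*(1/26) = (23*(-95/3))*(1/1161) + 1680*(1/26) = -2185/3*1/1161 + 840/13 = -2185/3483 + 840/13 = 2897315/45279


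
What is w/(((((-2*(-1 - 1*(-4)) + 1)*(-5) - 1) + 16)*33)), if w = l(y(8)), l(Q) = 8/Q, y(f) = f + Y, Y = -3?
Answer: 1/825 ≈ 0.0012121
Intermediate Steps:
y(f) = -3 + f (y(f) = f - 3 = -3 + f)
w = 8/5 (w = 8/(-3 + 8) = 8/5 ≈ 1.6000)
w/(((((-2*(-1 - 1*(-4)) + 1)*(-5) - 1) + 16)*33)) = 8/(5*(((((-2*(-1 - 1*(-4)) + 1)*(-5) - 1) + 16)*33))) = 8/(5*(((((-2*(-1 + 4) + 1)*(-5) - 1) + 16)*33))) = 8/(5*(((((-2*3 + 1)*(-5) - 1) + 16)*33))) = 8/(5*(((((-6 + 1)*(-5) - 1) + 16)*33))) = 8/(5*((((-5*(-5) - 1) + 16)*33))) = 8/(5*((((25 - 1) + 16)*33))) = 8/(5*(((24 + 16)*33))) = 8/(5*((40*33))) = (8/5)/1320 = (8/5)*(1/1320) = 1/825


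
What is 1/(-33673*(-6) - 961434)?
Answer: -1/759396 ≈ -1.3168e-6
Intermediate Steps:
1/(-33673*(-6) - 961434) = 1/(202038 - 961434) = 1/(-759396) = -1/759396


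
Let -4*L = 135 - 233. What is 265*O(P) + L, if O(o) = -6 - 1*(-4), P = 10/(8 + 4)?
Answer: -1011/2 ≈ -505.50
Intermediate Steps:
P = ⅚ (P = 10/12 = 10*(1/12) = ⅚ ≈ 0.83333)
O(o) = -2 (O(o) = -6 + 4 = -2)
L = 49/2 (L = -(135 - 233)/4 = -¼*(-98) = 49/2 ≈ 24.500)
265*O(P) + L = 265*(-2) + 49/2 = -530 + 49/2 = -1011/2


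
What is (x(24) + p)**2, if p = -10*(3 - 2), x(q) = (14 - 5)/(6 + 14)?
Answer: 36481/400 ≈ 91.203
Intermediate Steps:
x(q) = 9/20
p = -10 (p = -10*1 = -10)
(x(24) + p)**2 = (9/20 - 10)**2 = (-191/20)**2 = 36481/400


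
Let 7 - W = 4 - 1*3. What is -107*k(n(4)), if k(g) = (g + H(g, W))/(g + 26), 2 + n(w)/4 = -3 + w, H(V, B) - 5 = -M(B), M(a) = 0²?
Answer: -107/22 ≈ -4.8636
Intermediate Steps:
W = 6 (W = 7 - (4 - 1*3) = 7 - (4 - 3) = 7 - 1*1 = 7 - 1 = 6)
M(a) = 0
H(V, B) = 5 (H(V, B) = 5 - 1*0 = 5 + 0 = 5)
n(w) = -20 + 4*w (n(w) = -8 + 4*(-3 + w) = -8 + (-12 + 4*w) = -20 + 4*w)
k(g) = (5 + g)/(26 + g) (k(g) = (g + 5)/(g + 26) = (5 + g)/(26 + g))
-107*k(n(4)) = -107*(5 + (-20 + 4*4))/(26 + (-20 + 4*4)) = -107*(5 + (-20 + 16))/(26 + (-20 + 16)) = -107*(5 - 4)/(26 - 4) = -107/22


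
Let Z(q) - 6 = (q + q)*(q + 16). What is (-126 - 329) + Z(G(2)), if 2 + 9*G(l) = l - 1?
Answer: -36655/81 ≈ -452.53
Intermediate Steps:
G(l) = -⅓ + l/9 (G(l) = -2/9 + (l - 1)/9 = -2/9 + (-1 + l)/9 = -2/9 + (-⅑ + l/9) = -⅓ + l/9)
Z(q) = 6 + 2*q*(16 + q) (Z(q) = 6 + (q + q)*(q + 16) = 6 + (2*q)*(16 + q) = 6 + 2*q*(16 + q))
(-126 - 329) + Z(G(2)) = (-126 - 329) + (6 + 2*(-⅓ + (⅑)*2)² + 32*(-⅓ + (⅑)*2)) = -455 + (6 + 2*(-⅓ + 2/9)² + 32*(-⅓ + 2/9)) = -455 + (6 + 2*(-⅑)² + 32*(-⅑)) = -455 + (6 + 2*(1/81) - 32/9) = -455 + (6 + 2/81 - 32/9) = -455 + 200/81 = -36655/81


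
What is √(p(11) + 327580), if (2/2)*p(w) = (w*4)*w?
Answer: 8*√5126 ≈ 572.77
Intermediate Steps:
p(w) = 4*w² (p(w) = (w*4)*w = (4*w)*w = 4*w²)
√(p(11) + 327580) = √(4*11² + 327580) = √(4*121 + 327580) = √(484 + 327580) = √328064 = 8*√5126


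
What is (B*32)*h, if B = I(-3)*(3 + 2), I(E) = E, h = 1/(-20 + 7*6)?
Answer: -240/11 ≈ -21.818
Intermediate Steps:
h = 1/22 (h = 1/(-20 + 42) = 1/22 ≈ 0.045455)
B = -15 (B = -3*(3 + 2) = -3*5 = -15)
(B*32)*h = -15*32*(1/22) = -480*1/22 = -240/11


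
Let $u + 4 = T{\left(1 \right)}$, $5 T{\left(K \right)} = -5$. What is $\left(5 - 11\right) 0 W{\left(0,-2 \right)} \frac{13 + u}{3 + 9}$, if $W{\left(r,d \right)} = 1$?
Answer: $0$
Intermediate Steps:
$T{\left(K \right)} = -1$ ($T{\left(K \right)} = \frac{1}{5} \left(-5\right) = -1$)
$u = -5$ ($u = -4 - 1 = -5$)
$\left(5 - 11\right) 0 W{\left(0,-2 \right)} \frac{13 + u}{3 + 9} = \left(5 - 11\right) 0 \cdot 1 \frac{13 - 5}{3 + 9} = \left(-6\right) 0 \cdot \frac{8}{12} = 0 \cdot 8 \cdot \frac{1}{12} = 0 \cdot \frac{2}{3} = 0$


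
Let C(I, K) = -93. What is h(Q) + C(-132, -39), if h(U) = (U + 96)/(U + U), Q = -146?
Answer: -13553/146 ≈ -92.829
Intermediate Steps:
h(U) = (96 + U)/(2*U) (h(U) = (96 + U)/((2*U)) = (96 + U)*(1/(2*U)) = (96 + U)/(2*U))
h(Q) + C(-132, -39) = (½)*(96 - 146)/(-146) - 93 = (½)*(-1/146)*(-50) - 93 = 25/146 - 93 = -13553/146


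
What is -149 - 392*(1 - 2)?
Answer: 243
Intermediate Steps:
-149 - 392*(1 - 2) = -149 - 392*(-1) = -149 - 98*(-4) = -149 + 392 = 243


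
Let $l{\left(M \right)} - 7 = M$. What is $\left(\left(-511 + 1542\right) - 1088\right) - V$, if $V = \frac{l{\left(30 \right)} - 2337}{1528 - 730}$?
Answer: $- \frac{21593}{399} \approx -54.118$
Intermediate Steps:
$l{\left(M \right)} = 7 + M$
$V = - \frac{1150}{399}$ ($V = \frac{\left(7 + 30\right) - 2337}{1528 - 730} = \frac{37 - 2337}{798} = \left(-2300\right) \frac{1}{798} = - \frac{1150}{399} \approx -2.8822$)
$\left(\left(-511 + 1542\right) - 1088\right) - V = \left(\left(-511 + 1542\right) - 1088\right) - - \frac{1150}{399} = \left(1031 - 1088\right) + \frac{1150}{399} = -57 + \frac{1150}{399} = - \frac{21593}{399}$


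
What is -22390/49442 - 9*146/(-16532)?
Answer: -76296173/204343786 ≈ -0.37337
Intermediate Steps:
-22390/49442 - 9*146/(-16532) = -22390*1/49442 - 1314*(-1/16532) = -11195/24721 + 657/8266 = -76296173/204343786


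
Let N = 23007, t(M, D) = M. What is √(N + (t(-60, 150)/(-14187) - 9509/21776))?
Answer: √15248484773370987403/25744676 ≈ 151.68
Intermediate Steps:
√(N + (t(-60, 150)/(-14187) - 9509/21776)) = √(23007 + (-60/(-14187) - 9509/21776)) = √(23007 + (-60*(-1/14187) - 9509*1/21776)) = √(23007 + (20/4729 - 9509/21776)) = √(23007 - 44532541/102978704) = √(2369186510387/102978704) = √15248484773370987403/25744676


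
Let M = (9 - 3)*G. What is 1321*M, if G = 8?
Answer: 63408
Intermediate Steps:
M = 48 (M = (9 - 3)*8 = 6*8 = 48)
1321*M = 1321*48 = 63408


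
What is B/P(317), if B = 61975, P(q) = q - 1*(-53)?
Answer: 335/2 ≈ 167.50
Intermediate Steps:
P(q) = 53 + q (P(q) = q + 53 = 53 + q)
B/P(317) = 61975/(53 + 317) = 61975/370 = 61975*(1/370) = 335/2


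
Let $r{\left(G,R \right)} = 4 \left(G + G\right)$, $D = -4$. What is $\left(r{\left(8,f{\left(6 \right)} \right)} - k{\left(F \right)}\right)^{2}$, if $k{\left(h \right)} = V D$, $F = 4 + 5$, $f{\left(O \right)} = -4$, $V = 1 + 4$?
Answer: $7056$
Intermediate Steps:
$V = 5$
$r{\left(G,R \right)} = 8 G$ ($r{\left(G,R \right)} = 4 \cdot 2 G = 8 G$)
$F = 9$
$k{\left(h \right)} = -20$ ($k{\left(h \right)} = 5 \left(-4\right) = -20$)
$\left(r{\left(8,f{\left(6 \right)} \right)} - k{\left(F \right)}\right)^{2} = \left(8 \cdot 8 - -20\right)^{2} = \left(64 + 20\right)^{2} = 84^{2} = 7056$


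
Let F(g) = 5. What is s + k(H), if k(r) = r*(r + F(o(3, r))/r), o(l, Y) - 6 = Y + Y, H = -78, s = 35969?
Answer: 42058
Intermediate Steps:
o(l, Y) = 6 + 2*Y (o(l, Y) = 6 + (Y + Y) = 6 + 2*Y)
k(r) = r*(r + 5/r)
s + k(H) = 35969 + (5 + (-78)²) = 35969 + (5 + 6084) = 35969 + 6089 = 42058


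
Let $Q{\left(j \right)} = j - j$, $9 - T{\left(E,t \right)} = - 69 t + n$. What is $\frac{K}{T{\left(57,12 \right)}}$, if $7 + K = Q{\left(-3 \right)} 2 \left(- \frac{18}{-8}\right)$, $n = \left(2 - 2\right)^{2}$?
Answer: $- \frac{7}{837} \approx -0.0083632$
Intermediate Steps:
$n = 0$ ($n = 0^{2} = 0$)
$T{\left(E,t \right)} = 9 + 69 t$ ($T{\left(E,t \right)} = 9 - \left(- 69 t + 0\right) = 9 - - 69 t = 9 + 69 t$)
$Q{\left(j \right)} = 0$
$K = -7$ ($K = -7 + 0 \cdot 2 \left(- \frac{18}{-8}\right) = -7 + 0 \left(\left(-18\right) \left(- \frac{1}{8}\right)\right) = -7 + 0 \cdot \frac{9}{4} = -7 + 0 = -7$)
$\frac{K}{T{\left(57,12 \right)}} = - \frac{7}{9 + 69 \cdot 12} = - \frac{7}{9 + 828} = - \frac{7}{837}$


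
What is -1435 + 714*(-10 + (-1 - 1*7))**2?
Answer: 229901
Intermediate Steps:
-1435 + 714*(-10 + (-1 - 1*7))**2 = -1435 + 714*(-10 + (-1 - 7))**2 = -1435 + 714*(-10 - 8)**2 = -1435 + 714*(-18)**2 = -1435 + 714*324 = -1435 + 231336 = 229901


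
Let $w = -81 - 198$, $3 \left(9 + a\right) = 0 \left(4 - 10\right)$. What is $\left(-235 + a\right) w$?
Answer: $68076$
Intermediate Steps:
$a = -9$ ($a = -9 + \frac{0 \left(4 - 10\right)}{3} = -9 + \frac{0 \left(-6\right)}{3} = -9 + \frac{1}{3} \cdot 0 = -9 + 0 = -9$)
$w = -279$ ($w = -81 - 198 = -279$)
$\left(-235 + a\right) w = \left(-235 - 9\right) \left(-279\right) = \left(-244\right) \left(-279\right) = 68076$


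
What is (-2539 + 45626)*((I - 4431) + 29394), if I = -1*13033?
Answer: 514027910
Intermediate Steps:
I = -13033
(-2539 + 45626)*((I - 4431) + 29394) = (-2539 + 45626)*((-13033 - 4431) + 29394) = 43087*(-17464 + 29394) = 43087*11930 = 514027910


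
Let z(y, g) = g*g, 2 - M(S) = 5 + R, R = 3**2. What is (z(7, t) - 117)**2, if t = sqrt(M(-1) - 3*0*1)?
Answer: 16641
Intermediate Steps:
R = 9
M(S) = -12 (M(S) = 2 - (5 + 9) = 2 - 1*14 = 2 - 14 = -12)
t = 2*I*sqrt(3) (t = sqrt(-12 - 3*0*1) = sqrt(-12 + 0*1) = sqrt(-12 + 0) = sqrt(-12) = 2*I*sqrt(3) ≈ 3.4641*I)
z(y, g) = g**2
(z(7, t) - 117)**2 = ((2*I*sqrt(3))**2 - 117)**2 = (-12 - 117)**2 = (-129)**2 = 16641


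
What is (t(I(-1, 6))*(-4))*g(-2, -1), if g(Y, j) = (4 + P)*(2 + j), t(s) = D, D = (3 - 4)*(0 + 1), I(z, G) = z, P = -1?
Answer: 12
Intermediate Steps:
D = -1 (D = -1*1 = -1)
t(s) = -1
g(Y, j) = 6 + 3*j (g(Y, j) = (4 - 1)*(2 + j) = 3*(2 + j) = 6 + 3*j)
(t(I(-1, 6))*(-4))*g(-2, -1) = (-1*(-4))*(6 + 3*(-1)) = 4*(6 - 3) = 4*3 = 12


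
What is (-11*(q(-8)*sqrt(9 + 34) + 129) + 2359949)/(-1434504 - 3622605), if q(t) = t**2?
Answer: -2358530/5057109 + 704*sqrt(43)/5057109 ≈ -0.46547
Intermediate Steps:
(-11*(q(-8)*sqrt(9 + 34) + 129) + 2359949)/(-1434504 - 3622605) = (-11*((-8)**2*sqrt(9 + 34) + 129) + 2359949)/(-1434504 - 3622605) = (-11*(64*sqrt(43) + 129) + 2359949)/(-5057109) = (-11*(129 + 64*sqrt(43)) + 2359949)*(-1/5057109) = ((-1419 - 704*sqrt(43)) + 2359949)*(-1/5057109) = (2358530 - 704*sqrt(43))*(-1/5057109) = -2358530/5057109 + 704*sqrt(43)/5057109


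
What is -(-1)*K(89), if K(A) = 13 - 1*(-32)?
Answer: 45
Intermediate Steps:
K(A) = 45 (K(A) = 13 + 32 = 45)
-(-1)*K(89) = -(-1)*45 = -1*(-45) = 45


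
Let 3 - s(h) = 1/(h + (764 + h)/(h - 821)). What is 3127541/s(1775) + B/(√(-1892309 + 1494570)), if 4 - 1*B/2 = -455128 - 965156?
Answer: 5303962378949/5086713 - 2840576*I*√397739/397739 ≈ 1.0427e+6 - 4504.1*I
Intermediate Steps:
B = 2840576 (B = 8 - 2*(-455128 - 965156) = 8 - 2*(-1420284) = 8 + 2840568 = 2840576)
s(h) = 3 - 1/(h + (764 + h)/(-821 + h)) (s(h) = 3 - 1/(h + (764 + h)/(h - 821)) = 3 - 1/(h + (764 + h)/(-821 + h)))
3127541/s(1775) + B/(√(-1892309 + 1494570)) = 3127541/(((3113 - 2461*1775 + 3*1775²)/(764 + 1775² - 820*1775))) + 2840576/(√(-1892309 + 1494570)) = 3127541/(((3113 - 4368275 + 3*3150625)/(764 + 3150625 - 1455500))) + 2840576/(√(-397739)) = 3127541/(((3113 - 4368275 + 9451875)/1695889)) + 2840576/((I*√397739)) = 3127541/(((1/1695889)*5086713)) + 2840576*(-I*√397739/397739) = 3127541/(5086713/1695889) - 2840576*I*√397739/397739 = 3127541*(1695889/5086713) - 2840576*I*√397739/397739 = 5303962378949/5086713 - 2840576*I*√397739/397739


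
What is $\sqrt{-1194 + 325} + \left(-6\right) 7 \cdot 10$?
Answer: $-420 + i \sqrt{869} \approx -420.0 + 29.479 i$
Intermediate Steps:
$\sqrt{-1194 + 325} + \left(-6\right) 7 \cdot 10 = \sqrt{-869} - 420 = i \sqrt{869} - 420 = -420 + i \sqrt{869}$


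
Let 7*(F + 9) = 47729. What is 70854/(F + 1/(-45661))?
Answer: 3235264494/310925317 ≈ 10.405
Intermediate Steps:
F = 47666/7 (F = -9 + (⅐)*47729 = -9 + 47729/7 = 47666/7 ≈ 6809.4)
70854/(F + 1/(-45661)) = 70854/(47666/7 + 1/(-45661)) = 70854/(47666/7 - 1/45661) = 70854/(310925317/45661) = 70854*(45661/310925317) = 3235264494/310925317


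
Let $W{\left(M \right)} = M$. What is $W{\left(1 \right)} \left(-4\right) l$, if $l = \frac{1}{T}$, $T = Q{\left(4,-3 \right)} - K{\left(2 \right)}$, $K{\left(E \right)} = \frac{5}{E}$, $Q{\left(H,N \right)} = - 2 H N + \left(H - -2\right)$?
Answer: $- \frac{8}{55} \approx -0.14545$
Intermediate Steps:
$Q{\left(H,N \right)} = 2 + H - 2 H N$ ($Q{\left(H,N \right)} = - 2 H N + \left(H + 2\right) = - 2 H N + \left(2 + H\right) = 2 + H - 2 H N$)
$T = \frac{55}{2}$ ($T = \left(2 + 4 - 8 \left(-3\right)\right) - \frac{5}{2} = \left(2 + 4 + 24\right) - 5 \cdot \frac{1}{2} = 30 - \frac{5}{2} = \frac{55}{2} \approx 27.5$)
$l = \frac{2}{55}$ ($l = \frac{1}{\frac{55}{2}} = \frac{2}{55} \approx 0.036364$)
$W{\left(1 \right)} \left(-4\right) l = 1 \left(-4\right) \frac{2}{55} = \left(-4\right) \frac{2}{55} = - \frac{8}{55}$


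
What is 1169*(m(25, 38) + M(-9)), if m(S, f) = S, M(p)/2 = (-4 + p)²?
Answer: 424347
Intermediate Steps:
M(p) = 2*(-4 + p)²
1169*(m(25, 38) + M(-9)) = 1169*(25 + 2*(-4 - 9)²) = 1169*(25 + 2*(-13)²) = 1169*(25 + 2*169) = 1169*(25 + 338) = 1169*363 = 424347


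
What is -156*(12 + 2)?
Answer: -2184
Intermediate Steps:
-156*(12 + 2) = -156*14 = -2184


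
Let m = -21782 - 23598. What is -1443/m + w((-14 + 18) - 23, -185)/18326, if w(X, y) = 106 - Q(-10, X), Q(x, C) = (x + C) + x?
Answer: 16512259/415816940 ≈ 0.039710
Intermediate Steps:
m = -45380
Q(x, C) = C + 2*x (Q(x, C) = (C + x) + x = C + 2*x)
w(X, y) = 126 - X (w(X, y) = 106 - (X + 2*(-10)) = 106 - (X - 20) = 106 - (-20 + X) = 106 + (20 - X) = 126 - X)
-1443/m + w((-14 + 18) - 23, -185)/18326 = -1443/(-45380) + (126 - ((-14 + 18) - 23))/18326 = -1443*(-1/45380) + (126 - (4 - 23))*(1/18326) = 1443/45380 + (126 - 1*(-19))*(1/18326) = 1443/45380 + (126 + 19)*(1/18326) = 1443/45380 + 145*(1/18326) = 1443/45380 + 145/18326 = 16512259/415816940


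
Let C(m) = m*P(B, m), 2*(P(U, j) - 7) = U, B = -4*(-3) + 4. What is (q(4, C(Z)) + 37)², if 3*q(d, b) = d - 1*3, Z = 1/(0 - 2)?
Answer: 12544/9 ≈ 1393.8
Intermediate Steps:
B = 16 (B = 12 + 4 = 16)
P(U, j) = 7 + U/2
Z = -½ (Z = 1/(-2) = -½ ≈ -0.50000)
C(m) = 15*m (C(m) = m*(7 + (½)*16) = m*(7 + 8) = m*15 = 15*m)
q(d, b) = -1 + d/3 (q(d, b) = (d - 1*3)/3 = (d - 3)/3 = (-3 + d)/3 = -1 + d/3)
(q(4, C(Z)) + 37)² = ((-1 + (⅓)*4) + 37)² = ((-1 + 4/3) + 37)² = (⅓ + 37)² = (112/3)² = 12544/9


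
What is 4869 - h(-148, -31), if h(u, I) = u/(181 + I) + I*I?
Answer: 293174/75 ≈ 3909.0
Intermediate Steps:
h(u, I) = I**2 + u/(181 + I) (h(u, I) = u/(181 + I) + I**2 = I**2 + u/(181 + I))
4869 - h(-148, -31) = 4869 - (-148 + (-31)**3 + 181*(-31)**2)/(181 - 31) = 4869 - (-148 - 29791 + 181*961)/150 = 4869 - (-148 - 29791 + 173941)/150 = 4869 - 144002/150 = 4869 - 1*72001/75 = 4869 - 72001/75 = 293174/75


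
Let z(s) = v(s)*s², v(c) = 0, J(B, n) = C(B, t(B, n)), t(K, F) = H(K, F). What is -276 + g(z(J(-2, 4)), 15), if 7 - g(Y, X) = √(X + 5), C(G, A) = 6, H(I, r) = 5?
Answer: -269 - 2*√5 ≈ -273.47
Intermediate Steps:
t(K, F) = 5
J(B, n) = 6
z(s) = 0 (z(s) = 0*s² = 0)
g(Y, X) = 7 - √(5 + X) (g(Y, X) = 7 - √(X + 5) = 7 - √(5 + X))
-276 + g(z(J(-2, 4)), 15) = -276 + (7 - √(5 + 15)) = -276 + (7 - √20) = -276 + (7 - 2*√5) = -269 - 2*√5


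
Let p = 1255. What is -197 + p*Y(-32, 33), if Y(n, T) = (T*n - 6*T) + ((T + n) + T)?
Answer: -1531297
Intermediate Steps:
Y(n, T) = n - 4*T + T*n (Y(n, T) = (-6*T + T*n) + (n + 2*T) = n - 4*T + T*n)
-197 + p*Y(-32, 33) = -197 + 1255*(-32 - 4*33 + 33*(-32)) = -197 + 1255*(-32 - 132 - 1056) = -197 + 1255*(-1220) = -197 - 1531100 = -1531297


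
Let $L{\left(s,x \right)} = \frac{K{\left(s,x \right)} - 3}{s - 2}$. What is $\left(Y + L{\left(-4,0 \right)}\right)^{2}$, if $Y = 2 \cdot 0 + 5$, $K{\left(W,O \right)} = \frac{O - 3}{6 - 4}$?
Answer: $\frac{529}{16} \approx 33.063$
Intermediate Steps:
$K{\left(W,O \right)} = - \frac{3}{2} + \frac{O}{2}$ ($K{\left(W,O \right)} = \frac{-3 + O}{2} = \left(-3 + O\right) \frac{1}{2} = - \frac{3}{2} + \frac{O}{2}$)
$L{\left(s,x \right)} = \frac{- \frac{9}{2} + \frac{x}{2}}{-2 + s}$ ($L{\left(s,x \right)} = \frac{\left(- \frac{3}{2} + \frac{x}{2}\right) - 3}{s - 2} = \frac{- \frac{9}{2} + \frac{x}{2}}{-2 + s}$)
$Y = 5$ ($Y = 0 + 5 = 5$)
$\left(Y + L{\left(-4,0 \right)}\right)^{2} = \left(5 + \frac{-9 + 0}{2 \left(-2 - 4\right)}\right)^{2} = \left(5 + \frac{1}{2} \frac{1}{-6} \left(-9\right)\right)^{2} = \left(5 + \frac{1}{2} \left(- \frac{1}{6}\right) \left(-9\right)\right)^{2} = \left(5 + \frac{3}{4}\right)^{2} = \left(\frac{23}{4}\right)^{2} = \frac{529}{16}$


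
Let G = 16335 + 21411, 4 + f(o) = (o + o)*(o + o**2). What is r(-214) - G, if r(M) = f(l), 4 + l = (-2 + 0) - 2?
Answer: -38646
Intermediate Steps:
l = -8 (l = -4 + ((-2 + 0) - 2) = -4 + (-2 - 2) = -4 - 4 = -8)
f(o) = -4 + 2*o*(o + o**2) (f(o) = -4 + (o + o)*(o + o**2) = -4 + (2*o)*(o + o**2) = -4 + 2*o*(o + o**2))
r(M) = -900 (r(M) = -4 + 2*(-8)**2 + 2*(-8)**3 = -4 + 2*64 + 2*(-512) = -4 + 128 - 1024 = -900)
G = 37746
r(-214) - G = -900 - 1*37746 = -900 - 37746 = -38646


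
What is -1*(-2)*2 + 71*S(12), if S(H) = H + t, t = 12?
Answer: 1708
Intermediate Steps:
S(H) = 12 + H (S(H) = H + 12 = 12 + H)
-1*(-2)*2 + 71*S(12) = -1*(-2)*2 + 71*(12 + 12) = 2*2 + 71*24 = 4 + 1704 = 1708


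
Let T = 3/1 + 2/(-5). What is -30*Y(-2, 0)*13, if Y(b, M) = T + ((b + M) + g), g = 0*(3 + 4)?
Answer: -234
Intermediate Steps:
g = 0 (g = 0*7 = 0)
T = 13/5 (T = 3*1 + 2*(-⅕) = 3 - ⅖ = 13/5 ≈ 2.6000)
Y(b, M) = 13/5 + M + b (Y(b, M) = 13/5 + ((b + M) + 0) = 13/5 + ((M + b) + 0) = 13/5 + (M + b) = 13/5 + M + b)
-30*Y(-2, 0)*13 = -30*(13/5 + 0 - 2)*13 = -30*⅗*13 = -18*13 = -234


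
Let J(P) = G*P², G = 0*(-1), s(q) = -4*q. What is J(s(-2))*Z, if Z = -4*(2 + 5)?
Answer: 0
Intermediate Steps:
G = 0
Z = -28 (Z = -4*7 = -28)
J(P) = 0 (J(P) = 0*P² = 0)
J(s(-2))*Z = 0*(-28) = 0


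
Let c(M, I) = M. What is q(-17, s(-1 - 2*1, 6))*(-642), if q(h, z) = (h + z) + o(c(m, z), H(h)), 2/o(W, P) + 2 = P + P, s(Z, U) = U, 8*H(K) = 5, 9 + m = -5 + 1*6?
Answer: 8774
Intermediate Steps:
m = -8 (m = -9 + (-5 + 1*6) = -9 + (-5 + 6) = -9 + 1 = -8)
H(K) = 5/8 (H(K) = (1/8)*5 = 5/8)
o(W, P) = 2/(-2 + 2*P) (o(W, P) = 2/(-2 + (P + P)) = 2/(-2 + 2*P))
q(h, z) = -8/3 + h + z (q(h, z) = (h + z) + 1/(-1 + 5/8) = (h + z) + 1/(-3/8) = (h + z) - 8/3 = -8/3 + h + z)
q(-17, s(-1 - 2*1, 6))*(-642) = (-8/3 - 17 + 6)*(-642) = -41/3*(-642) = 8774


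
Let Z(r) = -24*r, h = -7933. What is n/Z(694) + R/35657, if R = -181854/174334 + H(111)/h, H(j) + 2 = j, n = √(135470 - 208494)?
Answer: -730825094/24656666132827 - I*√1141/2082 ≈ -2.964e-5 - 0.016224*I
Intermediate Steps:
n = 8*I*√1141 (n = √(-73024) = 8*I*√1141 ≈ 270.23*I)
H(j) = -2 + j
R = -730825094/691495811 (R = -181854/174334 + (-2 + 111)/(-7933) = -181854*1/174334 + 109*(-1/7933) = -90927/87167 - 109/7933 = -730825094/691495811 ≈ -1.0569)
n/Z(694) + R/35657 = (8*I*√1141)/((-24*694)) - 730825094/691495811/35657 = (8*I*√1141)/(-16656) - 730825094/691495811*1/35657 = (8*I*√1141)*(-1/16656) - 730825094/24656666132827 = -I*√1141/2082 - 730825094/24656666132827 = -730825094/24656666132827 - I*√1141/2082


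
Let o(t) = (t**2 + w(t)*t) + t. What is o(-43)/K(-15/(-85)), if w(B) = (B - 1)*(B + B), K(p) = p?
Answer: -2735402/3 ≈ -9.1180e+5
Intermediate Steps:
w(B) = 2*B*(-1 + B) (w(B) = (-1 + B)*(2*B) = 2*B*(-1 + B))
o(t) = t + t**2 + 2*t**2*(-1 + t) (o(t) = (t**2 + (2*t*(-1 + t))*t) + t = (t**2 + 2*t**2*(-1 + t)) + t = t + t**2 + 2*t**2*(-1 + t))
o(-43)/K(-15/(-85)) = (-43*(1 - 1*(-43) + 2*(-43)**2))/((-15/(-85))) = (-43*(1 + 43 + 2*1849))/((-15*(-1/85))) = (-43*(1 + 43 + 3698))/(3/17) = -43*3742*(17/3) = -160906*17/3 = -2735402/3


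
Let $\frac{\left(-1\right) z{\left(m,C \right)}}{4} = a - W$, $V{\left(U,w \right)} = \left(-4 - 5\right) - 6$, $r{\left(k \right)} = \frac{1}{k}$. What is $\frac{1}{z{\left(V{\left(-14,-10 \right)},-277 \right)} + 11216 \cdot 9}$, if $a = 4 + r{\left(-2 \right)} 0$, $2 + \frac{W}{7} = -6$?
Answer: $\frac{1}{100704} \approx 9.9301 \cdot 10^{-6}$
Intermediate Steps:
$V{\left(U,w \right)} = -15$ ($V{\left(U,w \right)} = -9 - 6 = -15$)
$W = -56$ ($W = -14 + 7 \left(-6\right) = -14 - 42 = -56$)
$a = 4$ ($a = 4 + \frac{1}{-2} \cdot 0 = 4 - 0 = 4 + 0 = 4$)
$z{\left(m,C \right)} = -240$ ($z{\left(m,C \right)} = - 4 \left(4 - -56\right) = - 4 \left(4 + 56\right) = \left(-4\right) 60 = -240$)
$\frac{1}{z{\left(V{\left(-14,-10 \right)},-277 \right)} + 11216 \cdot 9} = \frac{1}{-240 + 11216 \cdot 9} = \frac{1}{-240 + 100944} = \frac{1}{100704}$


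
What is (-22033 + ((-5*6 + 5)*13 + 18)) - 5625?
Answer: -27965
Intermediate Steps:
(-22033 + ((-5*6 + 5)*13 + 18)) - 5625 = (-22033 + ((-30 + 5)*13 + 18)) - 5625 = (-22033 + (-25*13 + 18)) - 5625 = (-22033 + (-325 + 18)) - 5625 = (-22033 - 307) - 5625 = -22340 - 5625 = -27965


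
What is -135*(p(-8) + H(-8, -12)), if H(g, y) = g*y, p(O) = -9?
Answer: -11745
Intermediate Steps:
-135*(p(-8) + H(-8, -12)) = -135*(-9 - 8*(-12)) = -135*(-9 + 96) = -135*87 = -11745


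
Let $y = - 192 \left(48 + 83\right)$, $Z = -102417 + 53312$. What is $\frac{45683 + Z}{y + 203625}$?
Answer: $- \frac{3422}{178473} \approx -0.019174$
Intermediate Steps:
$Z = -49105$
$y = -25152$ ($y = \left(-192\right) 131 = -25152$)
$\frac{45683 + Z}{y + 203625} = \frac{45683 - 49105}{-25152 + 203625} = - \frac{3422}{178473}$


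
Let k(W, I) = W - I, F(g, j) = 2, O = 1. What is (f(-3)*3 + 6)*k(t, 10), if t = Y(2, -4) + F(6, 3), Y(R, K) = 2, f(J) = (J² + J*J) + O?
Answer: -378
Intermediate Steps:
f(J) = 1 + 2*J² (f(J) = (J² + J*J) + 1 = (J² + J²) + 1 = 2*J² + 1 = 1 + 2*J²)
t = 4 (t = 2 + 2 = 4)
(f(-3)*3 + 6)*k(t, 10) = ((1 + 2*(-3)²)*3 + 6)*(4 - 1*10) = ((1 + 2*9)*3 + 6)*(4 - 10) = ((1 + 18)*3 + 6)*(-6) = (19*3 + 6)*(-6) = (57 + 6)*(-6) = 63*(-6) = -378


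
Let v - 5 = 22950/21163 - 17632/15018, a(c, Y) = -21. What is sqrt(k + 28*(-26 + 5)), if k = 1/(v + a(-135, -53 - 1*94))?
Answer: 3*I*sqrt(427160274393868697390)/2556848930 ≈ 24.25*I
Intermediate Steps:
v = 780323377/158912967 (v = 5 + (22950/21163 - 17632/15018) = 5 + (22950*(1/21163) - 17632*1/15018) = 5 + (22950/21163 - 8816/7509) = 5 - 14241458/158912967 = 780323377/158912967 ≈ 4.9104)
k = -158912967/2556848930 (k = 1/(780323377/158912967 - 21) = 1/(-2556848930/158912967) = -158912967/2556848930 ≈ -0.062152)
sqrt(k + 28*(-26 + 5)) = sqrt(-158912967/2556848930 + 28*(-26 + 5)) = sqrt(-158912967/2556848930 + 28*(-21)) = sqrt(-158912967/2556848930 - 588) = sqrt(-1503586083807/2556848930) = 3*I*sqrt(427160274393868697390)/2556848930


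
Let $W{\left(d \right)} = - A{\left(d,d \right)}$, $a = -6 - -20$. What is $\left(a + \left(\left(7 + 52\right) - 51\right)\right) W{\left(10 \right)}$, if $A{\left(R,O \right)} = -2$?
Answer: $44$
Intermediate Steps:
$a = 14$ ($a = -6 + 20 = 14$)
$W{\left(d \right)} = 2$ ($W{\left(d \right)} = \left(-1\right) \left(-2\right) = 2$)
$\left(a + \left(\left(7 + 52\right) - 51\right)\right) W{\left(10 \right)} = \left(14 + \left(\left(7 + 52\right) - 51\right)\right) 2 = \left(14 + \left(59 - 51\right)\right) 2 = \left(14 + 8\right) 2 = 22 \cdot 2 = 44$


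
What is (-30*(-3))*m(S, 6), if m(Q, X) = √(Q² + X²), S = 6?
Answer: 540*√2 ≈ 763.68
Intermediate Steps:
(-30*(-3))*m(S, 6) = (-30*(-3))*√(6² + 6²) = 90*√(36 + 36) = 90*√72 = 90*(6*√2) = 540*√2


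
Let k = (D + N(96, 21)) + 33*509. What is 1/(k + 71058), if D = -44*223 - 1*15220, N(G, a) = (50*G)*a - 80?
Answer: 1/163543 ≈ 6.1146e-6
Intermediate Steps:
N(G, a) = -80 + 50*G*a (N(G, a) = 50*G*a - 80 = -80 + 50*G*a)
D = -25032 (D = -9812 - 15220 = -25032)
k = 92485 (k = (-25032 + (-80 + 50*96*21)) + 33*509 = (-25032 + (-80 + 100800)) + 16797 = (-25032 + 100720) + 16797 = 75688 + 16797 = 92485)
1/(k + 71058) = 1/(92485 + 71058) = 1/163543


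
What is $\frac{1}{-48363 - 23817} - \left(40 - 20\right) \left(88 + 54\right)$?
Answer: $- \frac{204991201}{72180} \approx -2840.0$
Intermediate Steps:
$\frac{1}{-48363 - 23817} - \left(40 - 20\right) \left(88 + 54\right) = \frac{1}{-72180} - 20 \cdot 142 = - \frac{1}{72180} - 2840 = - \frac{204991201}{72180}$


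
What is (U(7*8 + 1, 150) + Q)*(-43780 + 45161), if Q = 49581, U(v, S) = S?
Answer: 68678511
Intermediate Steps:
(U(7*8 + 1, 150) + Q)*(-43780 + 45161) = (150 + 49581)*(-43780 + 45161) = 49731*1381 = 68678511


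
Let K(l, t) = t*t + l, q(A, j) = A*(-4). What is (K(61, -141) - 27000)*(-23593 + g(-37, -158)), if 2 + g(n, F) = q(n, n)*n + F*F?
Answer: 28987206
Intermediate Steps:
q(A, j) = -4*A
K(l, t) = l + t² (K(l, t) = t² + l = l + t²)
g(n, F) = -2 + F² - 4*n² (g(n, F) = -2 + ((-4*n)*n + F*F) = -2 + (-4*n² + F²) = -2 + (F² - 4*n²) = -2 + F² - 4*n²)
(K(61, -141) - 27000)*(-23593 + g(-37, -158)) = ((61 + (-141)²) - 27000)*(-23593 + (-2 + (-158)² - 4*(-37)²)) = ((61 + 19881) - 27000)*(-23593 + (-2 + 24964 - 4*1369)) = (19942 - 27000)*(-23593 + (-2 + 24964 - 5476)) = -7058*(-23593 + 19486) = -7058*(-4107) = 28987206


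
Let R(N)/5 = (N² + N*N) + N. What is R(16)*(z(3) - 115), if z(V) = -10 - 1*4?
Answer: -340560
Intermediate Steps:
R(N) = 5*N + 10*N² (R(N) = 5*((N² + N*N) + N) = 5*((N² + N²) + N) = 5*(2*N² + N) = 5*(N + 2*N²) = 5*N + 10*N²)
z(V) = -14 (z(V) = -10 - 4 = -14)
R(16)*(z(3) - 115) = (5*16*(1 + 2*16))*(-14 - 115) = (5*16*(1 + 32))*(-129) = (5*16*33)*(-129) = 2640*(-129) = -340560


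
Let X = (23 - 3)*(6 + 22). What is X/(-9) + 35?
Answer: -245/9 ≈ -27.222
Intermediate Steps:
X = 560 (X = 20*28 = 560)
X/(-9) + 35 = 560/(-9) + 35 = 560*(-1/9) + 35 = -560/9 + 35 = -245/9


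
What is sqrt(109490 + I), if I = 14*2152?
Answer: sqrt(139618) ≈ 373.65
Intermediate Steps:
I = 30128
sqrt(109490 + I) = sqrt(109490 + 30128) = sqrt(139618)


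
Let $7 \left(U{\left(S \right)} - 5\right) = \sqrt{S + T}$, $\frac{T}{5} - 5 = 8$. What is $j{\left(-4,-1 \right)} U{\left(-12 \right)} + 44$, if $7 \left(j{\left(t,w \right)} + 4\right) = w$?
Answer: $\frac{163}{7} - \frac{29 \sqrt{53}}{49} \approx 18.977$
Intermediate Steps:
$T = 65$ ($T = 25 + 5 \cdot 8 = 25 + 40 = 65$)
$j{\left(t,w \right)} = -4 + \frac{w}{7}$
$U{\left(S \right)} = 5 + \frac{\sqrt{65 + S}}{7}$ ($U{\left(S \right)} = 5 + \frac{\sqrt{S + 65}}{7} = 5 + \frac{\sqrt{65 + S}}{7}$)
$j{\left(-4,-1 \right)} U{\left(-12 \right)} + 44 = \left(-4 + \frac{1}{7} \left(-1\right)\right) \left(5 + \frac{\sqrt{65 - 12}}{7}\right) + 44 = \left(-4 - \frac{1}{7}\right) \left(5 + \frac{\sqrt{53}}{7}\right) + 44 = - \frac{29 \left(5 + \frac{\sqrt{53}}{7}\right)}{7} + 44 = \left(- \frac{145}{7} - \frac{29 \sqrt{53}}{49}\right) + 44 = \frac{163}{7} - \frac{29 \sqrt{53}}{49}$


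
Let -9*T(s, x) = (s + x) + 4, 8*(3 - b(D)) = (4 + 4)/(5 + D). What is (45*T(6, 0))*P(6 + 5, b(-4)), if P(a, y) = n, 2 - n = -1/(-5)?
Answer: -90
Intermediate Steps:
b(D) = 3 - 1/(5 + D) (b(D) = 3 - (4 + 4)/(8*(5 + D)) = 3 - 1/(5 + D))
T(s, x) = -4/9 - s/9 - x/9 (T(s, x) = -((s + x) + 4)/9 = -(4 + s + x)/9 = -4/9 - s/9 - x/9)
n = 9/5 (n = 2 - (-1)/(-5) = 2 - (-1)*(-1)/5 = 2 - 1*1/5 = 2 - 1/5 = 9/5 ≈ 1.8000)
P(a, y) = 9/5
(45*T(6, 0))*P(6 + 5, b(-4)) = (45*(-4/9 - 1/9*6 - 1/9*0))*(9/5) = (45*(-4/9 - 2/3 + 0))*(9/5) = (45*(-10/9))*(9/5) = -50*9/5 = -90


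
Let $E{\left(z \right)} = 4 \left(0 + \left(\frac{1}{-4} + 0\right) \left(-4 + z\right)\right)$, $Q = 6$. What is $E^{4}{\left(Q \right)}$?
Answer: $16$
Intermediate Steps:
$E{\left(z \right)} = 4 - z$ ($E{\left(z \right)} = 4 \left(0 + \left(- \frac{1}{4} + 0\right) \left(-4 + z\right)\right) = 4 \left(0 - \frac{-4 + z}{4}\right) = 4 \left(0 - \left(-1 + \frac{z}{4}\right)\right) = 4 \left(1 - \frac{z}{4}\right) = 4 - z$)
$E^{4}{\left(Q \right)} = \left(4 - 6\right)^{4} = \left(-2\right)^{4} = 16$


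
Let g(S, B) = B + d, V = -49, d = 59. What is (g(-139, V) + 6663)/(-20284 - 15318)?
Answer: -6673/35602 ≈ -0.18743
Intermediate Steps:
g(S, B) = 59 + B (g(S, B) = B + 59 = 59 + B)
(g(-139, V) + 6663)/(-20284 - 15318) = ((59 - 49) + 6663)/(-20284 - 15318) = (10 + 6663)/(-35602) = 6673*(-1/35602) = -6673/35602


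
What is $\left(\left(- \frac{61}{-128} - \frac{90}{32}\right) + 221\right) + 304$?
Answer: $\frac{66901}{128} \approx 522.66$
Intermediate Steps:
$\left(\left(- \frac{61}{-128} - \frac{90}{32}\right) + 221\right) + 304 = \left(\left(\left(-61\right) \left(- \frac{1}{128}\right) - \frac{45}{16}\right) + 221\right) + 304 = \left(\left(\frac{61}{128} - \frac{45}{16}\right) + 221\right) + 304 = \left(- \frac{299}{128} + 221\right) + 304 = \frac{27989}{128} + 304 = \frac{66901}{128}$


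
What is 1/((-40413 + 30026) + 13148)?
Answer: 1/2761 ≈ 0.00036219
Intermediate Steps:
1/((-40413 + 30026) + 13148) = 1/(-10387 + 13148) = 1/2761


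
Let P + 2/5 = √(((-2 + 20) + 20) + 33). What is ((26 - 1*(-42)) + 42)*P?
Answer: -44 + 110*√71 ≈ 882.88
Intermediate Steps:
P = -⅖ + √71 (P = -⅖ + √(((-2 + 20) + 20) + 33) = -⅖ + √((18 + 20) + 33) = -⅖ + √(38 + 33) = -⅖ + √71 ≈ 8.0262)
((26 - 1*(-42)) + 42)*P = ((26 - 1*(-42)) + 42)*(-⅖ + √71) = ((26 + 42) + 42)*(-⅖ + √71) = (68 + 42)*(-⅖ + √71) = 110*(-⅖ + √71) = -44 + 110*√71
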